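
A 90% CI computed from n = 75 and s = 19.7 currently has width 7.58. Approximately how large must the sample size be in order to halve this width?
n ≈ 300

CI width ∝ 1/√n
To reduce width by factor 2, need √n to grow by 2 → need 2² = 4 times as many samples.

Current: n = 75, width = 7.58
New: n = 300, width ≈ 3.75

Width reduced by factor of 7.58/3.75 = 2.02.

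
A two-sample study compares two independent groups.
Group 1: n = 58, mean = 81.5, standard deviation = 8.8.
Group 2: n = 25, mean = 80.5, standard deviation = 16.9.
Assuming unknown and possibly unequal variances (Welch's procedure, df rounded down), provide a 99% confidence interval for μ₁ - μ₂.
(-8.84, 10.84)

Difference: x̄₁ - x̄₂ = 1.00
SE = √(s₁²/n₁ + s₂²/n₂) = √(8.8²/58 + 16.9²/25) = 3.5721
df = 29.77 → 29 (Welch–Satterthwaite, rounded down)
t* = 2.756

CI: 1.00 ± 2.756 · 3.5721 = 1.00 ± 9.84 = (-8.84, 10.84)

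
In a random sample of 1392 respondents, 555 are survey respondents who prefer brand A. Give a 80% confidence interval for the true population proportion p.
(0.382, 0.416)

Proportion CI:
p̂ = 555/1392 = 0.39871
SE = √(p̂(1-p̂)/n) = √(0.39871 · 0.60129 / 1392) = 0.01312

z* = 1.282
Margin = z* · SE = 1.282 · 0.01312 = 0.0168

CI: 0.39871 ± 0.0168 = (0.382, 0.416)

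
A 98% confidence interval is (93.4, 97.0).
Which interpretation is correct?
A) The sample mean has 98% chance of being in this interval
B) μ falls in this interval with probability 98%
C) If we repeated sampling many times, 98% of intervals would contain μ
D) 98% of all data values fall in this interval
C

A) Wrong — x̄ is observed and sits in the interval by construction.
B) Wrong — μ is fixed; the randomness lives in the interval, not in μ.
C) Correct — this is the frequentist long-run coverage interpretation.
D) Wrong — a CI is about the parameter μ, not individual data values.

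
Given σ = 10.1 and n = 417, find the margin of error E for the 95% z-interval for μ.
Margin of error = 0.97

Margin of error = z* · σ/√n
= 1.960 · 10.1/√417
= 1.960 · 10.1/20.4206
= 0.97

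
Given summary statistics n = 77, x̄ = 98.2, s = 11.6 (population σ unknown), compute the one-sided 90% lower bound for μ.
μ ≥ 96.49

Lower bound (one-sided):
t* = 1.293 (one-sided for 90%)
Lower bound = x̄ - t* · s/√n = 98.2 - 1.293 · 11.6/√77 = 96.49

We are 90% confident that μ ≥ 96.49.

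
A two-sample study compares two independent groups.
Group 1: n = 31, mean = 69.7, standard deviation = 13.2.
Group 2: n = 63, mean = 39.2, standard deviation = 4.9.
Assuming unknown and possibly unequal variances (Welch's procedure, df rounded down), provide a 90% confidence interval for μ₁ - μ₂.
(26.36, 34.64)

Difference: x̄₁ - x̄₂ = 30.50
SE = √(s₁²/n₁ + s₂²/n₂) = √(13.2²/31 + 4.9²/63) = 2.4498
df = 34.13 → 34 (Welch–Satterthwaite, rounded down)
t* = 1.691

CI: 30.50 ± 1.691 · 2.4498 = 30.50 ± 4.14 = (26.36, 34.64)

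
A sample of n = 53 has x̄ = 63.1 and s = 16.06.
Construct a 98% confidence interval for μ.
(57.81, 68.39)

t-interval (σ unknown):
df = n - 1 = 52
t* = 2.400 for 98% confidence

Margin of error = t* · s/√n = 2.400 · 16.06/√53 = 5.29

CI: (57.81, 68.39)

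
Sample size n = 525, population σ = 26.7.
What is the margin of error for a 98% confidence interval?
Margin of error = 2.71

Margin of error = z* · σ/√n
= 2.326 · 26.7/√525
= 2.326 · 26.7/22.9129
= 2.71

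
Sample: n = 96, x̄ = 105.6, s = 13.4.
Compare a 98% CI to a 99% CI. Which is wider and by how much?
99% CI is wider by 0.72

df = 95
98% CI: t* = 2.366, (102.36, 108.84), width = 2 · t* · s/√n = 6.47
99% CI: t* = 2.629, (102.00, 109.20), width = 2 · t* · s/√n = 7.19

The 99% CI is wider by 7.19 - 6.47 = 0.72.
Higher confidence requires a wider interval.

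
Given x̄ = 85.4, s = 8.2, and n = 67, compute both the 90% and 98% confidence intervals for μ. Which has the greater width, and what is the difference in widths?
98% CI is wider by 1.44

df = 66
90% CI: t* = 1.668, (83.73, 87.07), width = 2 · t* · s/√n = 3.34
98% CI: t* = 2.384, (83.01, 87.79), width = 2 · t* · s/√n = 4.78

The 98% CI is wider by 4.78 - 3.34 = 1.44.
Higher confidence requires a wider interval.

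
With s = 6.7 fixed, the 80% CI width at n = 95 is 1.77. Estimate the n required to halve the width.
n ≈ 380

CI width ∝ 1/√n
To reduce width by factor 2, need √n to grow by 2 → need 2² = 4 times as many samples.

Current: n = 95, width = 1.77
New: n = 380, width ≈ 0.88

Width reduced by factor of 1.77/0.88 = 2.01.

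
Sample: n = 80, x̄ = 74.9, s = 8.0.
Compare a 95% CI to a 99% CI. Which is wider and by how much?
99% CI is wider by 1.16

df = 79
95% CI: t* = 1.990, (73.12, 76.68), width = 2 · t* · s/√n = 3.56
99% CI: t* = 2.640, (72.54, 77.26), width = 2 · t* · s/√n = 4.72

The 99% CI is wider by 4.72 - 3.56 = 1.16.
Higher confidence requires a wider interval.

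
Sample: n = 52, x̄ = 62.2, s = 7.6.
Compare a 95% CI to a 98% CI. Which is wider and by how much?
98% CI is wider by 0.83

df = 51
95% CI: t* = 2.008, (60.08, 64.32), width = 2 · t* · s/√n = 4.23
98% CI: t* = 2.402, (59.67, 64.73), width = 2 · t* · s/√n = 5.06

The 98% CI is wider by 5.06 - 4.23 = 0.83.
Higher confidence requires a wider interval.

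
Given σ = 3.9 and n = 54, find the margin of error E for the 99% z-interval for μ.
Margin of error = 1.37

Margin of error = z* · σ/√n
= 2.576 · 3.9/√54
= 2.576 · 3.9/7.3485
= 1.37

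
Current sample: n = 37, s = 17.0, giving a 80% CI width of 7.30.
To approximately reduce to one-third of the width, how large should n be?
n ≈ 333

CI width ∝ 1/√n
To reduce width by factor 3, need √n to grow by 3 → need 3² = 9 times as many samples.

Current: n = 37, width = 7.30
New: n = 333, width ≈ 2.39

Width reduced by factor of 7.30/2.39 = 3.05.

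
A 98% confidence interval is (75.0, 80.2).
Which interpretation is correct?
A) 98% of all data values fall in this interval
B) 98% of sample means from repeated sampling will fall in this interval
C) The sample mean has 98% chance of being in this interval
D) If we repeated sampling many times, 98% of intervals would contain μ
D

A) Wrong — a CI is about the parameter μ, not individual data values.
B) Wrong — coverage applies to intervals containing μ, not to future x̄ values.
C) Wrong — x̄ is observed and sits in the interval by construction.
D) Correct — this is the frequentist long-run coverage interpretation.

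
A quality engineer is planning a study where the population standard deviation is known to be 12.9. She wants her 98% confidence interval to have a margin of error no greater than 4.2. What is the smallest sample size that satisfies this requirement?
n ≥ 52

For margin E ≤ 4.2:
n ≥ (z* · σ / E)²
n ≥ (2.326 · 12.9 / 4.2)²
n ≥ 51.04

Minimum n = 52 (rounding up)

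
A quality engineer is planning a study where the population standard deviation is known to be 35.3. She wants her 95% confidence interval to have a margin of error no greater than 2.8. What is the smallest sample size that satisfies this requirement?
n ≥ 611

For margin E ≤ 2.8:
n ≥ (z* · σ / E)²
n ≥ (1.960 · 35.3 / 2.8)²
n ≥ 610.58

Minimum n = 611 (rounding up)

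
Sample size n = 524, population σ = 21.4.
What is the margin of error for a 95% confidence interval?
Margin of error = 1.83

Margin of error = z* · σ/√n
= 1.960 · 21.4/√524
= 1.960 · 21.4/22.8910
= 1.83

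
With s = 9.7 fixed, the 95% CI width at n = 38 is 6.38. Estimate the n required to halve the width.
n ≈ 152

CI width ∝ 1/√n
To reduce width by factor 2, need √n to grow by 2 → need 2² = 4 times as many samples.

Current: n = 38, width = 6.38
New: n = 152, width ≈ 3.11

Width reduced by factor of 6.38/3.11 = 2.05.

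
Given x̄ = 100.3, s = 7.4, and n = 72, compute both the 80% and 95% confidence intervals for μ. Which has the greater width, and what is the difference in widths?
95% CI is wider by 1.22

df = 71
80% CI: t* = 1.294, (99.17, 101.43), width = 2 · t* · s/√n = 2.26
95% CI: t* = 1.994, (98.56, 102.04), width = 2 · t* · s/√n = 3.48

The 95% CI is wider by 3.48 - 2.26 = 1.22.
Higher confidence requires a wider interval.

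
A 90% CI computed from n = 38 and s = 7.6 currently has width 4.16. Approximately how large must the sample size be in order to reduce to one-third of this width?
n ≈ 342

CI width ∝ 1/√n
To reduce width by factor 3, need √n to grow by 3 → need 3² = 9 times as many samples.

Current: n = 38, width = 4.16
New: n = 342, width ≈ 1.36

Width reduced by factor of 4.16/1.36 = 3.06.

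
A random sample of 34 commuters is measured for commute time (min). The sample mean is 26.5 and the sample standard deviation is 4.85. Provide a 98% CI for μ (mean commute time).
(24.47, 28.53)

t-interval (σ unknown):
df = n - 1 = 33
t* = 2.445 for 98% confidence

Margin of error = t* · s/√n = 2.445 · 4.85/√34 = 2.03

CI: (24.47, 28.53)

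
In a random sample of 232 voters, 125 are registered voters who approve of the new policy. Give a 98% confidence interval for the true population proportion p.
(0.463, 0.615)

Proportion CI:
p̂ = 125/232 = 0.53879
SE = √(p̂(1-p̂)/n) = √(0.53879 · 0.46121 / 232) = 0.03273

z* = 2.326
Margin = z* · SE = 2.326 · 0.03273 = 0.0761

CI: 0.53879 ± 0.0761 = (0.463, 0.615)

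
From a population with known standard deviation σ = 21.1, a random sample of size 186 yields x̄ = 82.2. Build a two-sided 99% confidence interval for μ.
(78.21, 86.19)

z-interval (σ known):
z* = 2.576 for 99% confidence

Margin of error = z* · σ/√n = 2.576 · 21.1/√186 = 3.99

CI: (82.2 - 3.99, 82.2 + 3.99) = (78.21, 86.19)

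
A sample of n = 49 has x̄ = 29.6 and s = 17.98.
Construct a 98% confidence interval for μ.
(23.42, 35.78)

t-interval (σ unknown):
df = n - 1 = 48
t* = 2.407 for 98% confidence

Margin of error = t* · s/√n = 2.407 · 17.98/√49 = 6.18

CI: (23.42, 35.78)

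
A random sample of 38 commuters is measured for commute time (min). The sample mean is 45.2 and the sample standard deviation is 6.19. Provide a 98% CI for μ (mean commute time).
(42.76, 47.64)

t-interval (σ unknown):
df = n - 1 = 37
t* = 2.431 for 98% confidence

Margin of error = t* · s/√n = 2.431 · 6.19/√38 = 2.44

CI: (42.76, 47.64)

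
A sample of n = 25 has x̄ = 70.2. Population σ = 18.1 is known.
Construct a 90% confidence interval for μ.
(64.25, 76.15)

z-interval (σ known):
z* = 1.645 for 90% confidence

Margin of error = z* · σ/√n = 1.645 · 18.1/√25 = 5.95

CI: (70.2 - 5.95, 70.2 + 5.95) = (64.25, 76.15)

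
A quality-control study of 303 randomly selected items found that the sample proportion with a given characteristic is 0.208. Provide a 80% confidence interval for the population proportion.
(0.178, 0.238)

Proportion CI:
SE = √(p̂(1-p̂)/n) = √(0.208 · 0.792 / 303) = 0.02332

z* = 1.282
Margin = z* · SE = 1.282 · 0.02332 = 0.0299

CI: 0.208 ± 0.0299 = (0.178, 0.238)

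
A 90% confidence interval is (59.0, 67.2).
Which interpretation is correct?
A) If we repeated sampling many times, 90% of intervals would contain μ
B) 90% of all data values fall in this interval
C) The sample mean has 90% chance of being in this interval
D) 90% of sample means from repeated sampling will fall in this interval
A

A) Correct — this is the frequentist long-run coverage interpretation.
B) Wrong — a CI is about the parameter μ, not individual data values.
C) Wrong — x̄ is observed and sits in the interval by construction.
D) Wrong — coverage applies to intervals containing μ, not to future x̄ values.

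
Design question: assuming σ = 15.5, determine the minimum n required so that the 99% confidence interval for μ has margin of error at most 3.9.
n ≥ 105

For margin E ≤ 3.9:
n ≥ (z* · σ / E)²
n ≥ (2.576 · 15.5 / 3.9)²
n ≥ 104.82

Minimum n = 105 (rounding up)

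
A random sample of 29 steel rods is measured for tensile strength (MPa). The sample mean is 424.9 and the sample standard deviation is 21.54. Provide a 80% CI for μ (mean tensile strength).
(419.65, 430.15)

t-interval (σ unknown):
df = n - 1 = 28
t* = 1.313 for 80% confidence

Margin of error = t* · s/√n = 1.313 · 21.54/√29 = 5.25

CI: (419.65, 430.15)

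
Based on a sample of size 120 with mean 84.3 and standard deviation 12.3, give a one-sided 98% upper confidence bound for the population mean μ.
μ ≤ 86.63

Upper bound (one-sided):
t* = 2.077 (one-sided for 98%)
Upper bound = x̄ + t* · s/√n = 84.3 + 2.077 · 12.3/√120 = 86.63

We are 98% confident that μ ≤ 86.63.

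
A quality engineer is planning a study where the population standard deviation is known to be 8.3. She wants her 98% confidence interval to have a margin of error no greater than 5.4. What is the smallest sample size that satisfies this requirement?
n ≥ 13

For margin E ≤ 5.4:
n ≥ (z* · σ / E)²
n ≥ (2.326 · 8.3 / 5.4)²
n ≥ 12.78

Minimum n = 13 (rounding up)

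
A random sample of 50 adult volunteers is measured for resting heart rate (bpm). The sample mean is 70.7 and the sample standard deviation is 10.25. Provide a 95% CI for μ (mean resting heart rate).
(67.79, 73.61)

t-interval (σ unknown):
df = n - 1 = 49
t* = 2.010 for 95% confidence

Margin of error = t* · s/√n = 2.010 · 10.25/√50 = 2.91

CI: (67.79, 73.61)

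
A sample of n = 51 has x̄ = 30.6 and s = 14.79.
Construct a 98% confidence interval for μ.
(25.62, 35.58)

t-interval (σ unknown):
df = n - 1 = 50
t* = 2.403 for 98% confidence

Margin of error = t* · s/√n = 2.403 · 14.79/√51 = 4.98

CI: (25.62, 35.58)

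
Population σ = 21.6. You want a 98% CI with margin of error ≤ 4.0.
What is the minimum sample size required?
n ≥ 158

For margin E ≤ 4.0:
n ≥ (z* · σ / E)²
n ≥ (2.326 · 21.6 / 4.0)²
n ≥ 157.76

Minimum n = 158 (rounding up)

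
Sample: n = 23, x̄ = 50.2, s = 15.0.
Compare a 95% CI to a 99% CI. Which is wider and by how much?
99% CI is wider by 4.66

df = 22
95% CI: t* = 2.074, (43.71, 56.69), width = 2 · t* · s/√n = 12.97
99% CI: t* = 2.819, (41.38, 59.02), width = 2 · t* · s/√n = 17.63

The 99% CI is wider by 17.63 - 12.97 = 4.66.
Higher confidence requires a wider interval.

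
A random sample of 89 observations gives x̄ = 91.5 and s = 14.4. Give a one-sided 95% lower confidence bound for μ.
μ ≥ 88.96

Lower bound (one-sided):
t* = 1.662 (one-sided for 95%)
Lower bound = x̄ - t* · s/√n = 91.5 - 1.662 · 14.4/√89 = 88.96

We are 95% confident that μ ≥ 88.96.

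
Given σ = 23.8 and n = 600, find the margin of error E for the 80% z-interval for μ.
Margin of error = 1.25

Margin of error = z* · σ/√n
= 1.282 · 23.8/√600
= 1.282 · 23.8/24.4949
= 1.25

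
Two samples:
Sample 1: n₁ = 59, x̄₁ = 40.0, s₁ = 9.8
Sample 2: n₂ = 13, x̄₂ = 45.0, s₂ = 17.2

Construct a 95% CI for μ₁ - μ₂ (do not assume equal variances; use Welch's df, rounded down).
(-15.67, 5.67)

Difference: x̄₁ - x̄₂ = -5.00
SE = √(s₁²/n₁ + s₂²/n₂) = √(9.8²/59 + 17.2²/13) = 4.9381
df = 13.76 → 13 (Welch–Satterthwaite, rounded down)
t* = 2.160

CI: -5.00 ± 2.160 · 4.9381 = -5.00 ± 10.67 = (-15.67, 5.67)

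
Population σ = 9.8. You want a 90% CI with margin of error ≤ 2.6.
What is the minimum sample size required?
n ≥ 39

For margin E ≤ 2.6:
n ≥ (z* · σ / E)²
n ≥ (1.645 · 9.8 / 2.6)²
n ≥ 38.44

Minimum n = 39 (rounding up)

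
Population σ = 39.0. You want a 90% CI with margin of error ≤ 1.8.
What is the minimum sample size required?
n ≥ 1271

For margin E ≤ 1.8:
n ≥ (z* · σ / E)²
n ≥ (1.645 · 39.0 / 1.8)²
n ≥ 1270.33

Minimum n = 1271 (rounding up)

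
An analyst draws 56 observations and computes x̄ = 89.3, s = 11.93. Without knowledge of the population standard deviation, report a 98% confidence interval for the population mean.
(85.48, 93.12)

t-interval (σ unknown):
df = n - 1 = 55
t* = 2.396 for 98% confidence

Margin of error = t* · s/√n = 2.396 · 11.93/√56 = 3.82

CI: (85.48, 93.12)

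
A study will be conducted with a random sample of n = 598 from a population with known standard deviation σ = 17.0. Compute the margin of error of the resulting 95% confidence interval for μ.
Margin of error = 1.36

Margin of error = z* · σ/√n
= 1.960 · 17.0/√598
= 1.960 · 17.0/24.4540
= 1.36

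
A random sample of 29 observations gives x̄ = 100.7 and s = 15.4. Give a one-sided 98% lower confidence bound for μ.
μ ≥ 94.54

Lower bound (one-sided):
t* = 2.154 (one-sided for 98%)
Lower bound = x̄ - t* · s/√n = 100.7 - 2.154 · 15.4/√29 = 94.54

We are 98% confident that μ ≥ 94.54.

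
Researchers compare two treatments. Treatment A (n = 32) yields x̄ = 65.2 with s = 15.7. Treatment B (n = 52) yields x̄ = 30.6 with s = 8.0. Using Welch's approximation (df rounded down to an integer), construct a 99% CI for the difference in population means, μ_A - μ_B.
(26.53, 42.67)

Difference: x̄₁ - x̄₂ = 34.60
SE = √(s₁²/n₁ + s₂²/n₂) = √(15.7²/32 + 8.0²/52) = 2.9889
df = 41.06 → 41 (Welch–Satterthwaite, rounded down)
t* = 2.701

CI: 34.60 ± 2.701 · 2.9889 = 34.60 ± 8.07 = (26.53, 42.67)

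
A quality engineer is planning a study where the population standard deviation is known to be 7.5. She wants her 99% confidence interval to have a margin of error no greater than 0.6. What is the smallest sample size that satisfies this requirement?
n ≥ 1037

For margin E ≤ 0.6:
n ≥ (z* · σ / E)²
n ≥ (2.576 · 7.5 / 0.6)²
n ≥ 1036.84

Minimum n = 1037 (rounding up)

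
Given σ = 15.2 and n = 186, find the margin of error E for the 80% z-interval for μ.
Margin of error = 1.43

Margin of error = z* · σ/√n
= 1.282 · 15.2/√186
= 1.282 · 15.2/13.6382
= 1.43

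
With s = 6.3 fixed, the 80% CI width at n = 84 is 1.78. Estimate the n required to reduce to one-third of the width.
n ≈ 756

CI width ∝ 1/√n
To reduce width by factor 3, need √n to grow by 3 → need 3² = 9 times as many samples.

Current: n = 84, width = 1.78
New: n = 756, width ≈ 0.59

Width reduced by factor of 1.78/0.59 = 3.02.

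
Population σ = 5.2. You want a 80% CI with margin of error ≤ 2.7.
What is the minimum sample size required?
n ≥ 7

For margin E ≤ 2.7:
n ≥ (z* · σ / E)²
n ≥ (1.282 · 5.2 / 2.7)²
n ≥ 6.10

Minimum n = 7 (rounding up)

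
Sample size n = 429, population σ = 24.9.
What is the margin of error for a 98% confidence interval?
Margin of error = 2.80

Margin of error = z* · σ/√n
= 2.326 · 24.9/√429
= 2.326 · 24.9/20.7123
= 2.80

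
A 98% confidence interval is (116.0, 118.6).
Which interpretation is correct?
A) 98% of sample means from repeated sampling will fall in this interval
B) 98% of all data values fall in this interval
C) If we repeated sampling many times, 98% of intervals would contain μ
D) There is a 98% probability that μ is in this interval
C

A) Wrong — coverage applies to intervals containing μ, not to future x̄ values.
B) Wrong — a CI is about the parameter μ, not individual data values.
C) Correct — this is the frequentist long-run coverage interpretation.
D) Wrong — μ is fixed; the randomness lives in the interval, not in μ.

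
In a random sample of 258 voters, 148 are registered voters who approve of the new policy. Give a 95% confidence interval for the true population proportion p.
(0.513, 0.634)

Proportion CI:
p̂ = 148/258 = 0.57364
SE = √(p̂(1-p̂)/n) = √(0.57364 · 0.42636 / 258) = 0.03079

z* = 1.960
Margin = z* · SE = 1.960 · 0.03079 = 0.0603

CI: 0.57364 ± 0.0603 = (0.513, 0.634)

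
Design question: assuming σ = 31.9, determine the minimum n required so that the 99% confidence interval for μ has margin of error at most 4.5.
n ≥ 334

For margin E ≤ 4.5:
n ≥ (z* · σ / E)²
n ≥ (2.576 · 31.9 / 4.5)²
n ≥ 333.46

Minimum n = 334 (rounding up)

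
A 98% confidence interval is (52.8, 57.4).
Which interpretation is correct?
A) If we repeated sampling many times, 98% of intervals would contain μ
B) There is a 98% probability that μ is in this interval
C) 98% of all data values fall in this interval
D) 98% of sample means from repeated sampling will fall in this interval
A

A) Correct — this is the frequentist long-run coverage interpretation.
B) Wrong — μ is fixed; the randomness lives in the interval, not in μ.
C) Wrong — a CI is about the parameter μ, not individual data values.
D) Wrong — coverage applies to intervals containing μ, not to future x̄ values.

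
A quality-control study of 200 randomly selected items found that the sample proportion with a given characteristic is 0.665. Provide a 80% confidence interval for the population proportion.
(0.622, 0.708)

Proportion CI:
SE = √(p̂(1-p̂)/n) = √(0.665 · 0.335 / 200) = 0.03337

z* = 1.282
Margin = z* · SE = 1.282 · 0.03337 = 0.0428

CI: 0.665 ± 0.0428 = (0.622, 0.708)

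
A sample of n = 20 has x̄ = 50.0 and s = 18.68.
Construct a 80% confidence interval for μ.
(44.45, 55.55)

t-interval (σ unknown):
df = n - 1 = 19
t* = 1.328 for 80% confidence

Margin of error = t* · s/√n = 1.328 · 18.68/√20 = 5.55

CI: (44.45, 55.55)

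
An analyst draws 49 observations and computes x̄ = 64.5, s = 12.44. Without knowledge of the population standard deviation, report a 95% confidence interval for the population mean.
(60.93, 68.07)

t-interval (σ unknown):
df = n - 1 = 48
t* = 2.011 for 95% confidence

Margin of error = t* · s/√n = 2.011 · 12.44/√49 = 3.57

CI: (60.93, 68.07)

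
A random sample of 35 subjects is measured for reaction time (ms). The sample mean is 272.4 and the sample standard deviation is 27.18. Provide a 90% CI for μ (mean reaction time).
(264.63, 280.17)

t-interval (σ unknown):
df = n - 1 = 34
t* = 1.691 for 90% confidence

Margin of error = t* · s/√n = 1.691 · 27.18/√35 = 7.77

CI: (264.63, 280.17)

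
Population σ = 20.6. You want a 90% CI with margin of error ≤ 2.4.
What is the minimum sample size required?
n ≥ 200

For margin E ≤ 2.4:
n ≥ (z* · σ / E)²
n ≥ (1.645 · 20.6 / 2.4)²
n ≥ 199.36

Minimum n = 200 (rounding up)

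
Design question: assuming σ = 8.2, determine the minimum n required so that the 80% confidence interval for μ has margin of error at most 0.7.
n ≥ 226

For margin E ≤ 0.7:
n ≥ (z* · σ / E)²
n ≥ (1.282 · 8.2 / 0.7)²
n ≥ 225.53

Minimum n = 226 (rounding up)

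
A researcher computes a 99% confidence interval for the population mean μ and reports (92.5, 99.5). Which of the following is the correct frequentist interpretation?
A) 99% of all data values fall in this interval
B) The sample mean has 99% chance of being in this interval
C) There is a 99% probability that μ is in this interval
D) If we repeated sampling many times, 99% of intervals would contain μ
D

A) Wrong — a CI is about the parameter μ, not individual data values.
B) Wrong — x̄ is observed and sits in the interval by construction.
C) Wrong — μ is fixed; the randomness lives in the interval, not in μ.
D) Correct — this is the frequentist long-run coverage interpretation.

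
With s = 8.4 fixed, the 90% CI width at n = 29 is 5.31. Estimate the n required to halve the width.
n ≈ 116

CI width ∝ 1/√n
To reduce width by factor 2, need √n to grow by 2 → need 2² = 4 times as many samples.

Current: n = 29, width = 5.31
New: n = 116, width ≈ 2.59

Width reduced by factor of 5.31/2.59 = 2.05.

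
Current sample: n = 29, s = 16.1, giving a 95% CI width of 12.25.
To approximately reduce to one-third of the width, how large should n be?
n ≈ 261

CI width ∝ 1/√n
To reduce width by factor 3, need √n to grow by 3 → need 3² = 9 times as many samples.

Current: n = 29, width = 12.25
New: n = 261, width ≈ 3.92

Width reduced by factor of 12.25/3.92 = 3.12.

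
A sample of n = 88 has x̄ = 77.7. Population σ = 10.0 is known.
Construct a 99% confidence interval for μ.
(74.95, 80.45)

z-interval (σ known):
z* = 2.576 for 99% confidence

Margin of error = z* · σ/√n = 2.576 · 10.0/√88 = 2.75

CI: (77.7 - 2.75, 77.7 + 2.75) = (74.95, 80.45)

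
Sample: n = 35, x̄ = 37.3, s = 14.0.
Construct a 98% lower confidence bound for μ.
μ ≥ 32.25

Lower bound (one-sided):
t* = 2.136 (one-sided for 98%)
Lower bound = x̄ - t* · s/√n = 37.3 - 2.136 · 14.0/√35 = 32.25

We are 98% confident that μ ≥ 32.25.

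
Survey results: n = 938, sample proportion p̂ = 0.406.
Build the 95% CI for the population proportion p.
(0.375, 0.437)

Proportion CI:
SE = √(p̂(1-p̂)/n) = √(0.406 · 0.594 / 938) = 0.01603

z* = 1.960
Margin = z* · SE = 1.960 · 0.01603 = 0.0314

CI: 0.406 ± 0.0314 = (0.375, 0.437)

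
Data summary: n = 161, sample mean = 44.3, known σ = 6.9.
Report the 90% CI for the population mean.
(43.41, 45.19)

z-interval (σ known):
z* = 1.645 for 90% confidence

Margin of error = z* · σ/√n = 1.645 · 6.9/√161 = 0.89

CI: (44.3 - 0.89, 44.3 + 0.89) = (43.41, 45.19)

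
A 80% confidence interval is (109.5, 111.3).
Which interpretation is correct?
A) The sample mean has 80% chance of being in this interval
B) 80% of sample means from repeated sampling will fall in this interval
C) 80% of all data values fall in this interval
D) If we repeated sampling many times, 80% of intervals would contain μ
D

A) Wrong — x̄ is observed and sits in the interval by construction.
B) Wrong — coverage applies to intervals containing μ, not to future x̄ values.
C) Wrong — a CI is about the parameter μ, not individual data values.
D) Correct — this is the frequentist long-run coverage interpretation.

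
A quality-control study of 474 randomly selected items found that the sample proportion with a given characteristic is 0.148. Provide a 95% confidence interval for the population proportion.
(0.116, 0.180)

Proportion CI:
SE = √(p̂(1-p̂)/n) = √(0.148 · 0.852 / 474) = 0.01631

z* = 1.960
Margin = z* · SE = 1.960 · 0.01631 = 0.0320

CI: 0.148 ± 0.0320 = (0.116, 0.180)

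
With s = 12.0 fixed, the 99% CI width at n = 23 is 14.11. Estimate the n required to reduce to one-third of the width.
n ≈ 207

CI width ∝ 1/√n
To reduce width by factor 3, need √n to grow by 3 → need 3² = 9 times as many samples.

Current: n = 23, width = 14.11
New: n = 207, width ≈ 4.34

Width reduced by factor of 14.11/4.34 = 3.25.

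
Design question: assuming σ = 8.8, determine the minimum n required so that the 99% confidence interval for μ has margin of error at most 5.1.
n ≥ 20

For margin E ≤ 5.1:
n ≥ (z* · σ / E)²
n ≥ (2.576 · 8.8 / 5.1)²
n ≥ 19.76

Minimum n = 20 (rounding up)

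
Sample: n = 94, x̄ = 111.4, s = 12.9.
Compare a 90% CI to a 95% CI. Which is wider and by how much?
95% CI is wider by 0.86

df = 93
90% CI: t* = 1.661, (109.19, 113.61), width = 2 · t* · s/√n = 4.42
95% CI: t* = 1.986, (108.76, 114.04), width = 2 · t* · s/√n = 5.28

The 95% CI is wider by 5.28 - 4.42 = 0.86.
Higher confidence requires a wider interval.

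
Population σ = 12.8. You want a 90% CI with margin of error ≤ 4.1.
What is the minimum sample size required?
n ≥ 27

For margin E ≤ 4.1:
n ≥ (z* · σ / E)²
n ≥ (1.645 · 12.8 / 4.1)²
n ≥ 26.37

Minimum n = 27 (rounding up)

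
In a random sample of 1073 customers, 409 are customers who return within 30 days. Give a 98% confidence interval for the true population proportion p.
(0.347, 0.416)

Proportion CI:
p̂ = 409/1073 = 0.38117
SE = √(p̂(1-p̂)/n) = √(0.38117 · 0.61883 / 1073) = 0.01483

z* = 2.326
Margin = z* · SE = 2.326 · 0.01483 = 0.0345

CI: 0.38117 ± 0.0345 = (0.347, 0.416)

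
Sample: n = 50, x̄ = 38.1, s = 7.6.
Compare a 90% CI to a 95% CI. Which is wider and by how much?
95% CI is wider by 0.72

df = 49
90% CI: t* = 1.677, (36.30, 39.90), width = 2 · t* · s/√n = 3.60
95% CI: t* = 2.010, (35.94, 40.26), width = 2 · t* · s/√n = 4.32

The 95% CI is wider by 4.32 - 3.60 = 0.72.
Higher confidence requires a wider interval.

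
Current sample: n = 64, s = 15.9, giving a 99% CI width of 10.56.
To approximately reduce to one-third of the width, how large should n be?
n ≈ 576

CI width ∝ 1/√n
To reduce width by factor 3, need √n to grow by 3 → need 3² = 9 times as many samples.

Current: n = 64, width = 10.56
New: n = 576, width ≈ 3.42

Width reduced by factor of 10.56/3.42 = 3.09.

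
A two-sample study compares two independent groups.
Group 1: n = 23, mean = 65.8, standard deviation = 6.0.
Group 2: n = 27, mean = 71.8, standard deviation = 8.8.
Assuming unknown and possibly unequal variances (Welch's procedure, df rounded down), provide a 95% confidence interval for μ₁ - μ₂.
(-10.24, -1.76)

Difference: x̄₁ - x̄₂ = -6.00
SE = √(s₁²/n₁ + s₂²/n₂) = √(6.0²/23 + 8.8²/27) = 2.1056
df = 45.95 → 45 (Welch–Satterthwaite, rounded down)
t* = 2.014

CI: -6.00 ± 2.014 · 2.1056 = -6.00 ± 4.24 = (-10.24, -1.76)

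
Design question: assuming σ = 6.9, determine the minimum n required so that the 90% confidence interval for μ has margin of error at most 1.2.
n ≥ 90

For margin E ≤ 1.2:
n ≥ (z* · σ / E)²
n ≥ (1.645 · 6.9 / 1.2)²
n ≥ 89.47

Minimum n = 90 (rounding up)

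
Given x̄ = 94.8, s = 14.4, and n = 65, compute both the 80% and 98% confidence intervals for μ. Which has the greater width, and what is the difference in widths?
98% CI is wider by 3.89

df = 64
80% CI: t* = 1.295, (92.49, 97.11), width = 2 · t* · s/√n = 4.63
98% CI: t* = 2.386, (90.54, 99.06), width = 2 · t* · s/√n = 8.52

The 98% CI is wider by 8.52 - 4.63 = 3.89.
Higher confidence requires a wider interval.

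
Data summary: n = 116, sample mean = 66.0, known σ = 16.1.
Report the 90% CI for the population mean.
(63.54, 68.46)

z-interval (σ known):
z* = 1.645 for 90% confidence

Margin of error = z* · σ/√n = 1.645 · 16.1/√116 = 2.46

CI: (66.0 - 2.46, 66.0 + 2.46) = (63.54, 68.46)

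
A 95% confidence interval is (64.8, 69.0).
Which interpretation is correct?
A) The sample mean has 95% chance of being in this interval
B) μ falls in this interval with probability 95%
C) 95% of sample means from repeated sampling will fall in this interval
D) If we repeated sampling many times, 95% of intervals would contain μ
D

A) Wrong — x̄ is observed and sits in the interval by construction.
B) Wrong — μ is fixed; the randomness lives in the interval, not in μ.
C) Wrong — coverage applies to intervals containing μ, not to future x̄ values.
D) Correct — this is the frequentist long-run coverage interpretation.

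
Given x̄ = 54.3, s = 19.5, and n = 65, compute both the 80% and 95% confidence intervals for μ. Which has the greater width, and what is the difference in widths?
95% CI is wider by 3.41

df = 64
80% CI: t* = 1.295, (51.17, 57.43), width = 2 · t* · s/√n = 6.26
95% CI: t* = 1.998, (49.47, 59.13), width = 2 · t* · s/√n = 9.67

The 95% CI is wider by 9.67 - 6.26 = 3.41.
Higher confidence requires a wider interval.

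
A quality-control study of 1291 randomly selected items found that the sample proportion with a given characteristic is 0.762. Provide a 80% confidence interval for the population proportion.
(0.747, 0.777)

Proportion CI:
SE = √(p̂(1-p̂)/n) = √(0.762 · 0.238 / 1291) = 0.01185

z* = 1.282
Margin = z* · SE = 1.282 · 0.01185 = 0.0152

CI: 0.762 ± 0.0152 = (0.747, 0.777)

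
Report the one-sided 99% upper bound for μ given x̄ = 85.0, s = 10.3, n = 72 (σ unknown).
μ ≤ 87.89

Upper bound (one-sided):
t* = 2.380 (one-sided for 99%)
Upper bound = x̄ + t* · s/√n = 85.0 + 2.380 · 10.3/√72 = 87.89

We are 99% confident that μ ≤ 87.89.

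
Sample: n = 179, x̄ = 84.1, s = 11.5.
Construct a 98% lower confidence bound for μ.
μ ≥ 82.32

Lower bound (one-sided):
t* = 2.069 (one-sided for 98%)
Lower bound = x̄ - t* · s/√n = 84.1 - 2.069 · 11.5/√179 = 82.32

We are 98% confident that μ ≥ 82.32.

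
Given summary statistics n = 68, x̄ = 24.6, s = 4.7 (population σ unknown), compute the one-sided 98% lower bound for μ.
μ ≥ 23.41

Lower bound (one-sided):
t* = 2.095 (one-sided for 98%)
Lower bound = x̄ - t* · s/√n = 24.6 - 2.095 · 4.7/√68 = 23.41

We are 98% confident that μ ≥ 23.41.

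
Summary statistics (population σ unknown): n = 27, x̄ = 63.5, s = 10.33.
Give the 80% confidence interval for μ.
(60.89, 66.11)

t-interval (σ unknown):
df = n - 1 = 26
t* = 1.315 for 80% confidence

Margin of error = t* · s/√n = 1.315 · 10.33/√27 = 2.61

CI: (60.89, 66.11)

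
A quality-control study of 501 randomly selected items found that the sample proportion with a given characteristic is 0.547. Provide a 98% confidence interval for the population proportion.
(0.495, 0.599)

Proportion CI:
SE = √(p̂(1-p̂)/n) = √(0.547 · 0.453 / 501) = 0.02224

z* = 2.326
Margin = z* · SE = 2.326 · 0.02224 = 0.0517

CI: 0.547 ± 0.0517 = (0.495, 0.599)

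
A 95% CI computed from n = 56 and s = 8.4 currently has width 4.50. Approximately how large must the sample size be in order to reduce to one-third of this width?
n ≈ 504

CI width ∝ 1/√n
To reduce width by factor 3, need √n to grow by 3 → need 3² = 9 times as many samples.

Current: n = 56, width = 4.50
New: n = 504, width ≈ 1.47

Width reduced by factor of 4.50/1.47 = 3.06.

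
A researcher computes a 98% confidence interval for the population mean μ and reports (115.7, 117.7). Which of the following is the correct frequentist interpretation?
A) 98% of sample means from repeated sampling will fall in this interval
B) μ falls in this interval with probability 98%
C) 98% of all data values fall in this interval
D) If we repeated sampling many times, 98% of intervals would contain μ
D

A) Wrong — coverage applies to intervals containing μ, not to future x̄ values.
B) Wrong — μ is fixed; the randomness lives in the interval, not in μ.
C) Wrong — a CI is about the parameter μ, not individual data values.
D) Correct — this is the frequentist long-run coverage interpretation.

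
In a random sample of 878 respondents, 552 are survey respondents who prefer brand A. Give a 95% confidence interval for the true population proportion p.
(0.597, 0.661)

Proportion CI:
p̂ = 552/878 = 0.62870
SE = √(p̂(1-p̂)/n) = √(0.62870 · 0.37130 / 878) = 0.01631

z* = 1.960
Margin = z* · SE = 1.960 · 0.01631 = 0.0320

CI: 0.62870 ± 0.0320 = (0.597, 0.661)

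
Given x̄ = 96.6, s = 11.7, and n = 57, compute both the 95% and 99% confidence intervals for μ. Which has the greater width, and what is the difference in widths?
99% CI is wider by 2.06

df = 56
95% CI: t* = 2.003, (93.50, 99.70), width = 2 · t* · s/√n = 6.21
99% CI: t* = 2.667, (92.47, 100.73), width = 2 · t* · s/√n = 8.27

The 99% CI is wider by 8.27 - 6.21 = 2.06.
Higher confidence requires a wider interval.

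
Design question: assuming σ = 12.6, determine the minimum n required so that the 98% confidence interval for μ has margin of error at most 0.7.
n ≥ 1753

For margin E ≤ 0.7:
n ≥ (z* · σ / E)²
n ≥ (2.326 · 12.6 / 0.7)²
n ≥ 1752.93

Minimum n = 1753 (rounding up)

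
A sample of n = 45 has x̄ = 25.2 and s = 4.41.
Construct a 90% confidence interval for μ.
(24.10, 26.30)

t-interval (σ unknown):
df = n - 1 = 44
t* = 1.680 for 90% confidence

Margin of error = t* · s/√n = 1.680 · 4.41/√45 = 1.10

CI: (24.10, 26.30)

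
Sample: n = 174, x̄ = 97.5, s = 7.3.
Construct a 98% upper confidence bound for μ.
μ ≤ 98.65

Upper bound (one-sided):
t* = 2.069 (one-sided for 98%)
Upper bound = x̄ + t* · s/√n = 97.5 + 2.069 · 7.3/√174 = 98.65

We are 98% confident that μ ≤ 98.65.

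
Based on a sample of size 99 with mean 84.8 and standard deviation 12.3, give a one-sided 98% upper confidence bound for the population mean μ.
μ ≤ 87.37

Upper bound (one-sided):
t* = 2.081 (one-sided for 98%)
Upper bound = x̄ + t* · s/√n = 84.8 + 2.081 · 12.3/√99 = 87.37

We are 98% confident that μ ≤ 87.37.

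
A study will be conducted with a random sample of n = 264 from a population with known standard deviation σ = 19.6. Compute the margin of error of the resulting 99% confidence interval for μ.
Margin of error = 3.11

Margin of error = z* · σ/√n
= 2.576 · 19.6/√264
= 2.576 · 19.6/16.2481
= 3.11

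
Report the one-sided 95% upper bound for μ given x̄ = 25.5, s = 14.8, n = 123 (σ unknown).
μ ≤ 27.71

Upper bound (one-sided):
t* = 1.657 (one-sided for 95%)
Upper bound = x̄ + t* · s/√n = 25.5 + 1.657 · 14.8/√123 = 27.71

We are 95% confident that μ ≤ 27.71.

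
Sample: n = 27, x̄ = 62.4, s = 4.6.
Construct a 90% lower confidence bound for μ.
μ ≥ 61.24

Lower bound (one-sided):
t* = 1.315 (one-sided for 90%)
Lower bound = x̄ - t* · s/√n = 62.4 - 1.315 · 4.6/√27 = 61.24

We are 90% confident that μ ≥ 61.24.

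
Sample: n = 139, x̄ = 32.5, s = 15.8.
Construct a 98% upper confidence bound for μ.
μ ≤ 35.28

Upper bound (one-sided):
t* = 2.073 (one-sided for 98%)
Upper bound = x̄ + t* · s/√n = 32.5 + 2.073 · 15.8/√139 = 35.28

We are 98% confident that μ ≤ 35.28.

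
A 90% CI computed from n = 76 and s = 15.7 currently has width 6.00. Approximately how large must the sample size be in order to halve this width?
n ≈ 304

CI width ∝ 1/√n
To reduce width by factor 2, need √n to grow by 2 → need 2² = 4 times as many samples.

Current: n = 76, width = 6.00
New: n = 304, width ≈ 2.97

Width reduced by factor of 6.00/2.97 = 2.02.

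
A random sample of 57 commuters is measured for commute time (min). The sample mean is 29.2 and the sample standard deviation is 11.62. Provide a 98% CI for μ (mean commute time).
(25.51, 32.89)

t-interval (σ unknown):
df = n - 1 = 56
t* = 2.395 for 98% confidence

Margin of error = t* · s/√n = 2.395 · 11.62/√57 = 3.69

CI: (25.51, 32.89)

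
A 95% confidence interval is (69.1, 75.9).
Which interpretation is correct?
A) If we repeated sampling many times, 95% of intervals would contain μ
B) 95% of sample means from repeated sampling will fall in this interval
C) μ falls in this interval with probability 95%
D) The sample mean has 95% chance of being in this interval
A

A) Correct — this is the frequentist long-run coverage interpretation.
B) Wrong — coverage applies to intervals containing μ, not to future x̄ values.
C) Wrong — μ is fixed; the randomness lives in the interval, not in μ.
D) Wrong — x̄ is observed and sits in the interval by construction.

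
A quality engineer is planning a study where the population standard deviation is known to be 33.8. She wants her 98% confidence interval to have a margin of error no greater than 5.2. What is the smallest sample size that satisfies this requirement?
n ≥ 229

For margin E ≤ 5.2:
n ≥ (z* · σ / E)²
n ≥ (2.326 · 33.8 / 5.2)²
n ≥ 228.58

Minimum n = 229 (rounding up)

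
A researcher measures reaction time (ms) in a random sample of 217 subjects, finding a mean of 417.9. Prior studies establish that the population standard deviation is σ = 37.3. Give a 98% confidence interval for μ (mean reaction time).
(412.01, 423.79)

z-interval (σ known):
z* = 2.326 for 98% confidence

Margin of error = z* · σ/√n = 2.326 · 37.3/√217 = 5.89

CI: (417.9 - 5.89, 417.9 + 5.89) = (412.01, 423.79)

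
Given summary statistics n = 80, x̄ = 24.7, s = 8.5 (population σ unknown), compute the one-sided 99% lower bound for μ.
μ ≥ 22.44

Lower bound (one-sided):
t* = 2.374 (one-sided for 99%)
Lower bound = x̄ - t* · s/√n = 24.7 - 2.374 · 8.5/√80 = 22.44

We are 99% confident that μ ≥ 22.44.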